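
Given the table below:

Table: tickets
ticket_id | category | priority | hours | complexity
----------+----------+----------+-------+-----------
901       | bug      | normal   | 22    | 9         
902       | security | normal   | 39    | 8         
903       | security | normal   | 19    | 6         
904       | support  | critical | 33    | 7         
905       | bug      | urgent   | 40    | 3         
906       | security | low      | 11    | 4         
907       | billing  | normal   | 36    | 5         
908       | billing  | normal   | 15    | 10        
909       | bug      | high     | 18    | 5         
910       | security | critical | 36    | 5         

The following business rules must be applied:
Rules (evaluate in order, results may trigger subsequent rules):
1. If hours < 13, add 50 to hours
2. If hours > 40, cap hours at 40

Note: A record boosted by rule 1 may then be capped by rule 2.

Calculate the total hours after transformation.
298

Step 1: Apply rule 1 to records with hours < 13
  - 1 records get bonus of 50
  - Of these, 1 records then exceed 40 and get capped
Step 2: Apply rule 2 to records with hours > 40
  - 0 records (original) are capped
Step 3: Calculate final sum = 298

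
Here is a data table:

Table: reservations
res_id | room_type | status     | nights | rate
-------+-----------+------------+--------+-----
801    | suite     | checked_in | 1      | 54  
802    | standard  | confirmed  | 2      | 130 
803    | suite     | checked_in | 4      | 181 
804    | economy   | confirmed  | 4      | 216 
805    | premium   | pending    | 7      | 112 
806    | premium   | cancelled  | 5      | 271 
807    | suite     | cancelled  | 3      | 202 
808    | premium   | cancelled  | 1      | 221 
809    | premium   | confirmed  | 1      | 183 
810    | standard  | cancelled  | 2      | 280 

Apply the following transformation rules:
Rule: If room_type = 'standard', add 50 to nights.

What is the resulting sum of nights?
130

Step 1: Count records where room_type = 'standard': 2
Step 2: Total bonus added: 2 × 50 = 100
Step 3: Original sum of nights: 30
Step 4: Final sum = 30 + 100 = 130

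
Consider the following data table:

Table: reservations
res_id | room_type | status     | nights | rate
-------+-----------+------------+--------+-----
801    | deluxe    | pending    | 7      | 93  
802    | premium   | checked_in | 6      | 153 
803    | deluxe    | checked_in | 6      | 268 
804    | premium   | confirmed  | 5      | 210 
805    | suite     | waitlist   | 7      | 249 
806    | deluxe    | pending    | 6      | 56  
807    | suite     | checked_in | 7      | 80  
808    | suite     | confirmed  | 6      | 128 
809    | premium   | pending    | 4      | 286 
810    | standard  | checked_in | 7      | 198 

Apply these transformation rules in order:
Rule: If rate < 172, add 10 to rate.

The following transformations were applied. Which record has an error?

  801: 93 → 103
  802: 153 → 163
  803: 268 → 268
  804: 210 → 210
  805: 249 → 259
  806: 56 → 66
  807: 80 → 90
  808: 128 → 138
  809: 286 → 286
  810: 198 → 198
Record 805 has an error. The correct transformed value should be 249, not 259.

Step 1: Check each record against the rule
Step 2: Record 805 has rate = 249
Step 3: Since 249 >= 172, the bonus should not have been applied
Step 4: Correct value = 249, but claimed value = 259
Conclusion: Record 805 has the error.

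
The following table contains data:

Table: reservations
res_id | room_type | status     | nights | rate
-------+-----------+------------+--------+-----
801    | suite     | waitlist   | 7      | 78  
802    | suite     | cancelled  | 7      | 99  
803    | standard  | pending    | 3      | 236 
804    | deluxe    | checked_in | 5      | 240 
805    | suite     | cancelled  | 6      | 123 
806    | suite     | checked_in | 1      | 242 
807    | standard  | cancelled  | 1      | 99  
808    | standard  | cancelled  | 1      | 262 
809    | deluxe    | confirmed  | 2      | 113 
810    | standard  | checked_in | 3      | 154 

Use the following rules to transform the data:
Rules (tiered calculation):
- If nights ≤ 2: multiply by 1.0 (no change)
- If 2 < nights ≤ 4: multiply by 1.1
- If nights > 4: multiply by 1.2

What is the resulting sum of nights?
41.6

Step 1: Tier 1 (nights ≤ 2): 4 records, sum = 5 × 1.0 = 5.0
Step 2: Tier 2 (2 < nights ≤ 4): 2 records, sum = 6 × 1.1 = 6.6
Step 3: Tier 3 (nights > 4): 4 records, sum = 25 × 1.2 = 30.0
Step 4: Final sum = 5.0 + 6.6 + 30.0 = 41.6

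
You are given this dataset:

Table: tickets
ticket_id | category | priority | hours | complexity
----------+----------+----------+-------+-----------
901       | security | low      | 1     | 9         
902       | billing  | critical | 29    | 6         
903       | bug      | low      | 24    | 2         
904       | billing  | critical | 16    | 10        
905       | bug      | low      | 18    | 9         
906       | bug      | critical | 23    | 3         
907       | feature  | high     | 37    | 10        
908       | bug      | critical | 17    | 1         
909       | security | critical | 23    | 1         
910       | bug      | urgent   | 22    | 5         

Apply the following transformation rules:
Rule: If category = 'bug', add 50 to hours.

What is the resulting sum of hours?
460

Step 1: Count records where category = 'bug': 5
Step 2: Total bonus added: 5 × 50 = 250
Step 3: Original sum of hours: 210
Step 4: Final sum = 210 + 250 = 460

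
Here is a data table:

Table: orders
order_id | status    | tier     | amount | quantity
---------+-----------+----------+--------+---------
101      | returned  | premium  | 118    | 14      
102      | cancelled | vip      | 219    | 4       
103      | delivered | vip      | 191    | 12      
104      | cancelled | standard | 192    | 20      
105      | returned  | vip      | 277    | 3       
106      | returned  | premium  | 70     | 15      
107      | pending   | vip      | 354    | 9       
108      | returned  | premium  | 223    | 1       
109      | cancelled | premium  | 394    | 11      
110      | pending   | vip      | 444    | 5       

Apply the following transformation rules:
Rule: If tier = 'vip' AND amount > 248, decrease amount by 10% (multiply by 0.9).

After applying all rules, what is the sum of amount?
2374.5

Step 1: Find records where tier = 'vip' AND amount > 248
Step 2: 3 records match, summing to 1075
Step 3: After multiplier: 1075 × 0.9 = 967.5
Step 4: Unaffected records sum: 1407
Step 5: Final sum = 967.5 + 1407 = 2374.5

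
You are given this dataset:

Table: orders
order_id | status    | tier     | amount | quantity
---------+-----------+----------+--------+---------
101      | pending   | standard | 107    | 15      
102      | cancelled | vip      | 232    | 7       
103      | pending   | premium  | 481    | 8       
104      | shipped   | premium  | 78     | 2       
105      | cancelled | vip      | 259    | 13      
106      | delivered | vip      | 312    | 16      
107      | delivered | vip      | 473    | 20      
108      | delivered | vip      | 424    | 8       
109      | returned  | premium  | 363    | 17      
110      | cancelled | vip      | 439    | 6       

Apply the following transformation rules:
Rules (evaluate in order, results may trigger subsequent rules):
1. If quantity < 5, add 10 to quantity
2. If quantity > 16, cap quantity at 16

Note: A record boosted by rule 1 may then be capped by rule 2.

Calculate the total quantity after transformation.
117

Step 1: Apply rule 1 to records with quantity < 5
  - 1 records get bonus of 10
  - Of these, 0 records then exceed 16 and get capped
Step 2: Apply rule 2 to records with quantity > 16
  - 2 records (original) are capped
Step 3: Calculate final sum = 117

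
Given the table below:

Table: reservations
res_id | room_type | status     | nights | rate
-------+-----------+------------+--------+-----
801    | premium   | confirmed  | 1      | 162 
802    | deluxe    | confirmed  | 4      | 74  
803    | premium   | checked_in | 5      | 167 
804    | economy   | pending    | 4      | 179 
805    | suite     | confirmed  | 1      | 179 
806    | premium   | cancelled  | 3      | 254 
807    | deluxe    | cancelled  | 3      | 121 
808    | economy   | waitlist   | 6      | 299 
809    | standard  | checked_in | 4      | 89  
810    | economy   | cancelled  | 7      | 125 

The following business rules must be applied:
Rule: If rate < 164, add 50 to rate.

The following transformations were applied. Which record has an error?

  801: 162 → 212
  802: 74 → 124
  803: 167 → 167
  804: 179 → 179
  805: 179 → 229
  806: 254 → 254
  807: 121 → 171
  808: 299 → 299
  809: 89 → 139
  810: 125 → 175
Record 805 has an error. The correct transformed value should be 179, not 229.

Step 1: Check each record against the rule
Step 2: Record 805 has rate = 179
Step 3: Since 179 >= 164, the bonus should not have been applied
Step 4: Correct value = 179, but claimed value = 229
Conclusion: Record 805 has the error.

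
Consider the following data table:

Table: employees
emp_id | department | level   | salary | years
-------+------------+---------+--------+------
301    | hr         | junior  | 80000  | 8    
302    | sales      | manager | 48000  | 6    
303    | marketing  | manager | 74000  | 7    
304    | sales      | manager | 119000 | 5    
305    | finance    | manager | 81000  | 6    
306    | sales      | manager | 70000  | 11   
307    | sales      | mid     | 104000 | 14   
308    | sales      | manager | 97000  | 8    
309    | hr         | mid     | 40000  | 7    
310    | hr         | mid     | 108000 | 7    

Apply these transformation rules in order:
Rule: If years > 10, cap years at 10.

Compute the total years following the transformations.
74

Step 1: 2 records have years > 10
Step 2: These records originally summed to 25
Step 3: After capping: 2 × 10 = 20
Step 4: Unaffected records sum: 54
Step 5: Final sum = 20 + 54 = 74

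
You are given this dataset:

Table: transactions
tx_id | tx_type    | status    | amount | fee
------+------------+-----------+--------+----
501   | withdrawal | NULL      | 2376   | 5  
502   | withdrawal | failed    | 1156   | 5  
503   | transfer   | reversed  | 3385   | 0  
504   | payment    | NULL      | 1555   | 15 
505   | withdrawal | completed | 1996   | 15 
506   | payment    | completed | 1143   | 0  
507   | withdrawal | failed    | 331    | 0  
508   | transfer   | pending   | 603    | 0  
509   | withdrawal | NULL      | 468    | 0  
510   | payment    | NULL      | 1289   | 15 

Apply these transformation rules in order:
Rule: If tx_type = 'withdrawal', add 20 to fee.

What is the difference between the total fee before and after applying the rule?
100

Step 1: Original sum of fee = 55
Step 2: 5 records have tx_type = 'withdrawal'
Step 3: Each affected record changes by 20
Step 4: Total change = 5 × 20 = 100
Step 5: New sum = 55 + 100 = 155
Step 6: Difference = |155 - 55| = 100
        (Sum increased by 100)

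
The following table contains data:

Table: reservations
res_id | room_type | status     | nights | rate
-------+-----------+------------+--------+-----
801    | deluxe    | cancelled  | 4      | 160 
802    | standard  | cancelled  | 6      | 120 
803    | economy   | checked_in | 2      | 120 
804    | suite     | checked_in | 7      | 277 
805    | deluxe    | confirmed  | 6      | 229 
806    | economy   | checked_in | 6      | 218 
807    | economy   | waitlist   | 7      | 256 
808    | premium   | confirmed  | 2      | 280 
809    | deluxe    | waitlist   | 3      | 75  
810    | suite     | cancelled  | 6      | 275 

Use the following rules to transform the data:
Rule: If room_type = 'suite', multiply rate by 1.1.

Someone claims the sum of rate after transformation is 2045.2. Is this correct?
No, the correct result is 2065.2.

Step 1: Calculate the correct sum after transformation
Step 2: Apply multiplier 1.1 to records where room_type = 'suite'
Step 3: Correct result = 2065.2
Step 4: Claimed result = 2045.2
Step 5: 2065.2 ≠ 2045.2
Conclusion: The claimed result is incorrect. The correct answer is 2065.2.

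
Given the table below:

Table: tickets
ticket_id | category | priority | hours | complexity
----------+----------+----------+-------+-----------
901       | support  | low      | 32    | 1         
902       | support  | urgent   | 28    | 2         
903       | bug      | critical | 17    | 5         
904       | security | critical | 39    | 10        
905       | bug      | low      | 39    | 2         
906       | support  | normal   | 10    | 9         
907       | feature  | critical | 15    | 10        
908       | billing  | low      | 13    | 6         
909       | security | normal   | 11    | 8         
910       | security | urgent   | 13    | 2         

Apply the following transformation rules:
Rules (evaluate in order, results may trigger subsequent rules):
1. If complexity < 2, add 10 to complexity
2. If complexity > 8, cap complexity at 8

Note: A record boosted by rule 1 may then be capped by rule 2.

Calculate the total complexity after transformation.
57

Step 1: Apply rule 1 to records with complexity < 2
  - 1 records get bonus of 10
  - Of these, 1 records then exceed 8 and get capped
Step 2: Apply rule 2 to records with complexity > 8
  - 3 records (original) are capped
Step 3: Calculate final sum = 57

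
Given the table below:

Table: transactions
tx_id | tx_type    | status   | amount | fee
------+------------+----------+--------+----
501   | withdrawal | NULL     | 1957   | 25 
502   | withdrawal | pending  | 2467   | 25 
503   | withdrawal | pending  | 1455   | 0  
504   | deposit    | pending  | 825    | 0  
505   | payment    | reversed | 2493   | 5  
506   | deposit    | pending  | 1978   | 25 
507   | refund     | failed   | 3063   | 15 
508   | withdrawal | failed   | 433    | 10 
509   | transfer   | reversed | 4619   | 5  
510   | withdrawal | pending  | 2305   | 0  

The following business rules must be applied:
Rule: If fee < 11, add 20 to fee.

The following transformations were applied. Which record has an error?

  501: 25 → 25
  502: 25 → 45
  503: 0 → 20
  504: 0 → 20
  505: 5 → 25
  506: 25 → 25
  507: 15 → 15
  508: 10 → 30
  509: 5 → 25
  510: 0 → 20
Record 502 has an error. The correct transformed value should be 25, not 45.

Step 1: Check each record against the rule
Step 2: Record 502 has fee = 25
Step 3: Since 25 >= 11, the bonus should not have been applied
Step 4: Correct value = 25, but claimed value = 45
Conclusion: Record 502 has the error.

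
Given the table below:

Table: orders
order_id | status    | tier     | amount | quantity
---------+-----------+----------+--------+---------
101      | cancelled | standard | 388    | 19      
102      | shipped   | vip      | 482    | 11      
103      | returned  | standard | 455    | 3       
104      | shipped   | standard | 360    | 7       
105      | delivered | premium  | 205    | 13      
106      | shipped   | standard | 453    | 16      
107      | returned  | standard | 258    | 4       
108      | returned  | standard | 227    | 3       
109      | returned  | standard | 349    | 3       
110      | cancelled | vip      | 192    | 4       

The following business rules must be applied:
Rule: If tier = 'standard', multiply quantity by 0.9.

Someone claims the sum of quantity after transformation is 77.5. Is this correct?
Yes, the result is correct.

Step 1: Calculate the correct sum after transformation
Step 2: Apply multiplier 0.9 to records where tier = 'standard'
Step 3: Correct result = 77.5
Step 4: Claimed result = 77.5
Step 5: 77.5 = 77.5 ✓
Conclusion: The claimed result is correct.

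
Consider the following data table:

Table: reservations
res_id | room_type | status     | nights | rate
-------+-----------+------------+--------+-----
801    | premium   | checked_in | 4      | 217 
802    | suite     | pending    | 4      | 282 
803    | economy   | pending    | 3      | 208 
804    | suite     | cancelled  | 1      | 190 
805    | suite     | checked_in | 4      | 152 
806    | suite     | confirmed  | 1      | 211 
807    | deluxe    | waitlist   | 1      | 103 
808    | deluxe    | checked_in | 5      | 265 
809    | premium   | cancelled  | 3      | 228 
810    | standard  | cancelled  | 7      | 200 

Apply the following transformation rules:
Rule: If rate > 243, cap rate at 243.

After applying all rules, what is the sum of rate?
1995

Step 1: 2 records have rate > 243
Step 2: These records originally summed to 547
Step 3: After capping: 2 × 243 = 486
Step 4: Unaffected records sum: 1509
Step 5: Final sum = 486 + 1509 = 1995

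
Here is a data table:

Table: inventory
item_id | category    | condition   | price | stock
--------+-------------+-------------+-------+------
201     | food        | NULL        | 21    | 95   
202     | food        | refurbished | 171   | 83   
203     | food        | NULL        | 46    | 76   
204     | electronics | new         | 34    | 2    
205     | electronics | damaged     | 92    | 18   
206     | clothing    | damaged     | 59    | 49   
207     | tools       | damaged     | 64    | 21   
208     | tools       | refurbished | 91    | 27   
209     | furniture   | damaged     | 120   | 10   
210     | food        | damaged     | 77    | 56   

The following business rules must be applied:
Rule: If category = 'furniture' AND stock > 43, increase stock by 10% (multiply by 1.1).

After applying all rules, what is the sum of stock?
437

Step 1: Find records where category = 'furniture' AND stock > 43
Step 2: 0 records match, summing to 0
Step 3: After multiplier: 0 × 1.1 = 0.0
Step 4: Unaffected records sum: 437
Step 5: Final sum = 0.0 + 437 = 437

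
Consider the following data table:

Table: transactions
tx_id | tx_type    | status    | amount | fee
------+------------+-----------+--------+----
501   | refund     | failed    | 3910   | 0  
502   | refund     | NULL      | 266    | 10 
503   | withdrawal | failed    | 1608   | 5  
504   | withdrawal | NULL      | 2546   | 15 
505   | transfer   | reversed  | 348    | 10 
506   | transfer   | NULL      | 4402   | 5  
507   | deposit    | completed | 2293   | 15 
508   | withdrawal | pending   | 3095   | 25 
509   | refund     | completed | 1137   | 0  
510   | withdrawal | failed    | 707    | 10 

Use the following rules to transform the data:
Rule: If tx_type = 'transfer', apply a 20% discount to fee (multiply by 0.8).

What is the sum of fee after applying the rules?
92.0

Step 1: Records with tx_type = 'transfer' have total fee = 15
Step 2: Apply multiplier: 15 × 0.8 = 12.0
Step 3: Other records total: 80
Step 4: Final sum = 12.0 + 80 = 92.0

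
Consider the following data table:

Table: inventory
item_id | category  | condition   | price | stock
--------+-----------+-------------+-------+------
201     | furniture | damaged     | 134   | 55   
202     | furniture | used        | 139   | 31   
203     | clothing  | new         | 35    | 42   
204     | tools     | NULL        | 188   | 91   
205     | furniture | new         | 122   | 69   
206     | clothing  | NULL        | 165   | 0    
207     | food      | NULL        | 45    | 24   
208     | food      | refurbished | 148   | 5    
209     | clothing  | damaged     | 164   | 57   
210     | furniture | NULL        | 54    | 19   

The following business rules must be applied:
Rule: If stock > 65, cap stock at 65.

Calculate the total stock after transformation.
363

Step 1: 2 records have stock > 65
Step 2: These records originally summed to 160
Step 3: After capping: 2 × 65 = 130
Step 4: Unaffected records sum: 233
Step 5: Final sum = 130 + 233 = 363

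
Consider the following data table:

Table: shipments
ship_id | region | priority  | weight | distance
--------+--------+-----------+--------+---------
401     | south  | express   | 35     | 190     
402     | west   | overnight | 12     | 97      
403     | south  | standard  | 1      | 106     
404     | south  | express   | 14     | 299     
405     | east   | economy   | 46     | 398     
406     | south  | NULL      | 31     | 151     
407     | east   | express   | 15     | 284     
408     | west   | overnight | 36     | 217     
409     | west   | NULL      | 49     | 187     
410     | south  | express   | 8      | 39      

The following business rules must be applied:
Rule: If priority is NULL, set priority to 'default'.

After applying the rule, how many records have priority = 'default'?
2

Step 1: Count records where priority IS NULL
Step 2: Found 2 records with NULL priority
Step 3: These records will have priority set to 'default'
Step 4: Records already having priority = 'default': 0
Step 5: Answer: 2 + 0 = 2 records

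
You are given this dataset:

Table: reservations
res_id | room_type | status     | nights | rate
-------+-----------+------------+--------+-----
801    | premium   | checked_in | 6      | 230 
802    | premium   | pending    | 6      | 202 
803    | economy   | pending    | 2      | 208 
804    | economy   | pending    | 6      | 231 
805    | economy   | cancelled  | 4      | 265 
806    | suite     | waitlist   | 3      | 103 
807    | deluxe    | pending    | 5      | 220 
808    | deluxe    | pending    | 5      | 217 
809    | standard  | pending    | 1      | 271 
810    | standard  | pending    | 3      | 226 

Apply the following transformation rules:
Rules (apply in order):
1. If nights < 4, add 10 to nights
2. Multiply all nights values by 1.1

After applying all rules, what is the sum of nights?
89.1

Step 1: Apply Rule 1 - Add 10 to records with nights < 4
  - 4 records affected: 9 + (4 × 10) = 49
  - Unaffected records: 32
  - Sum after Rule 1: 81
Step 2: Apply Rule 2 - Multiply all by 1.1
  - 81 × 1.1 = 89.1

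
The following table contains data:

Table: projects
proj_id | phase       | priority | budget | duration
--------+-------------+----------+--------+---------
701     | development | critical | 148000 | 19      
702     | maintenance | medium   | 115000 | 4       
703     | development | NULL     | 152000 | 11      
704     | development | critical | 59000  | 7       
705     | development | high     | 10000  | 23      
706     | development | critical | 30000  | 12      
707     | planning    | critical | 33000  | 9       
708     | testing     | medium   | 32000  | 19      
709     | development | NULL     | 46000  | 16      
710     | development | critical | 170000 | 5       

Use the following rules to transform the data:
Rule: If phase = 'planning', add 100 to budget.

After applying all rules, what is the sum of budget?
795100

Step 1: Count records where phase = 'planning': 1
Step 2: Total bonus added: 1 × 100 = 100
Step 3: Original sum of budget: 795000
Step 4: Final sum = 795000 + 100 = 795100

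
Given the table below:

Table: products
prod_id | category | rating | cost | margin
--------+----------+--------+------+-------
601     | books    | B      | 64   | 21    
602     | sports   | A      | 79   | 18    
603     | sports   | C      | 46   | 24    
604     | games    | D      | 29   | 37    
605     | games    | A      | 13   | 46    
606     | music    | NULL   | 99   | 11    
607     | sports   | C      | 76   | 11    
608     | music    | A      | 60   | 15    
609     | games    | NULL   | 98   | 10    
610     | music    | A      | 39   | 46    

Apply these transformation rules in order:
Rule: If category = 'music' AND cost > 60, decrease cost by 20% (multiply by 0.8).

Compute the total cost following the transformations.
583.2

Step 1: Find records where category = 'music' AND cost > 60
Step 2: 1 records match, summing to 99
Step 3: After multiplier: 99 × 0.8 = 79.2
Step 4: Unaffected records sum: 504
Step 5: Final sum = 79.2 + 504 = 583.2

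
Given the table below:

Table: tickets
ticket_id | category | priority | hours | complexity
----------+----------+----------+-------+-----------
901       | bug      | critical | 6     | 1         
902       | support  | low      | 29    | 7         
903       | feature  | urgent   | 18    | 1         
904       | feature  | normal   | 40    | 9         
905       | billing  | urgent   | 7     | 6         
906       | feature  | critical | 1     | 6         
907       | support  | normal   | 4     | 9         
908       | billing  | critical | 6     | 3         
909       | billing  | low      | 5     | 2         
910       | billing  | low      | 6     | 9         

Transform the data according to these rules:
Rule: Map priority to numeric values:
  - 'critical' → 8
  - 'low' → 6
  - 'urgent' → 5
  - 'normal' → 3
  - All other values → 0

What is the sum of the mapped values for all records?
58

Step 1: Apply mapping to each record
Step 2: Count by status:
  'critical': 3 records × 8 = 24
  'low': 3 records × 6 = 18
  'urgent': 2 records × 5 = 10
  'normal': 2 records × 3 = 6
Step 3: Sum all mapped values = 58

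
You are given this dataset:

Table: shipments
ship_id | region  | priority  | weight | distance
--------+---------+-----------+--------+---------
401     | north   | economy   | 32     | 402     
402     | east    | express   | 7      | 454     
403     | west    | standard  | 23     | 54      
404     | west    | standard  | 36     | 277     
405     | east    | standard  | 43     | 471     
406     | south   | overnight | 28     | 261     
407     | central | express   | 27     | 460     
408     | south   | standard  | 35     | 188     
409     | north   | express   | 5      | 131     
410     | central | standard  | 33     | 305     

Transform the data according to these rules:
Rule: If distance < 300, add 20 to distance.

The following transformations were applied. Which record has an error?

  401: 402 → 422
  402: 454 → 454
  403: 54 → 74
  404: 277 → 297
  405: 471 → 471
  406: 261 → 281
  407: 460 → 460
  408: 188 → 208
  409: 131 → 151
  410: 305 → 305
Record 401 has an error. The correct transformed value should be 402, not 422.

Step 1: Check each record against the rule
Step 2: Record 401 has distance = 402
Step 3: Since 402 >= 300, the bonus should not have been applied
Step 4: Correct value = 402, but claimed value = 422
Conclusion: Record 401 has the error.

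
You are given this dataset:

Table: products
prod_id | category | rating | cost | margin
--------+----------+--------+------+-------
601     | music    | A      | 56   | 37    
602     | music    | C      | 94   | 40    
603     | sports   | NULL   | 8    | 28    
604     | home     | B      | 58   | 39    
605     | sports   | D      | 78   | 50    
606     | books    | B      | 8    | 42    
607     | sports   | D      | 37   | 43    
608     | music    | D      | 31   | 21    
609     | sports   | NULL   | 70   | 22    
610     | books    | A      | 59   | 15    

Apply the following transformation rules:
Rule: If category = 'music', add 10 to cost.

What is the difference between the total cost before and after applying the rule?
30

Step 1: Original sum of cost = 499
Step 2: 3 records have category = 'music'
Step 3: Each affected record changes by 10
Step 4: Total change = 3 × 10 = 30
Step 5: New sum = 499 + 30 = 529
Step 6: Difference = |529 - 499| = 30
        (Sum increased by 30)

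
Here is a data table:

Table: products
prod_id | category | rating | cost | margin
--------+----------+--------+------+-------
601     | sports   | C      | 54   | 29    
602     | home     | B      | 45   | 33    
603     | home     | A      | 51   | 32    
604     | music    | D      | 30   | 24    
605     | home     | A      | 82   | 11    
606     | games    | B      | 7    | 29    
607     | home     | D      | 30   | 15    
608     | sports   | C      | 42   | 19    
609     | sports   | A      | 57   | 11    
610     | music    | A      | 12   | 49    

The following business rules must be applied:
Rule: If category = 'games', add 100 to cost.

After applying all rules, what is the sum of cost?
510

Step 1: Count records where category = 'games': 1
Step 2: Total bonus added: 1 × 100 = 100
Step 3: Original sum of cost: 410
Step 4: Final sum = 410 + 100 = 510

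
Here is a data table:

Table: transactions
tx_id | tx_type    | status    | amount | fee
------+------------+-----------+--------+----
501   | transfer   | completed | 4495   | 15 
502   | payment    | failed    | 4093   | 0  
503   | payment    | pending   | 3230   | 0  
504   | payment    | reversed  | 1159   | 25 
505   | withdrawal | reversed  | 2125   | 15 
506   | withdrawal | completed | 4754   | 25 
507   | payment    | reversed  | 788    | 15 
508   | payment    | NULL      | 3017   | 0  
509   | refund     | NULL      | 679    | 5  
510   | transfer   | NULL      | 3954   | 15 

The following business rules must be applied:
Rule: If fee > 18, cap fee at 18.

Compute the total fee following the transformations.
101

Step 1: 2 records have fee > 18
Step 2: These records originally summed to 50
Step 3: After capping: 2 × 18 = 36
Step 4: Unaffected records sum: 65
Step 5: Final sum = 36 + 65 = 101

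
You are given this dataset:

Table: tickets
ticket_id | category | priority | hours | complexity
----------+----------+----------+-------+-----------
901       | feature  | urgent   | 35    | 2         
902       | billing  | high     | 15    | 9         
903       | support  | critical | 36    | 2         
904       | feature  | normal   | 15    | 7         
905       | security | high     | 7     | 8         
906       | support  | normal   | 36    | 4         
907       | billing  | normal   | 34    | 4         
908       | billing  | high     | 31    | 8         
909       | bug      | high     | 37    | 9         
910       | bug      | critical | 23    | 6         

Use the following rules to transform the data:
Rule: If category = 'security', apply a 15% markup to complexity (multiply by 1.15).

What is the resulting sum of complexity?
60.2

Step 1: Records with category = 'security' have total complexity = 8
Step 2: Apply multiplier: 8 × 1.15 = 9.2
Step 3: Other records total: 51
Step 4: Final sum = 9.2 + 51 = 60.2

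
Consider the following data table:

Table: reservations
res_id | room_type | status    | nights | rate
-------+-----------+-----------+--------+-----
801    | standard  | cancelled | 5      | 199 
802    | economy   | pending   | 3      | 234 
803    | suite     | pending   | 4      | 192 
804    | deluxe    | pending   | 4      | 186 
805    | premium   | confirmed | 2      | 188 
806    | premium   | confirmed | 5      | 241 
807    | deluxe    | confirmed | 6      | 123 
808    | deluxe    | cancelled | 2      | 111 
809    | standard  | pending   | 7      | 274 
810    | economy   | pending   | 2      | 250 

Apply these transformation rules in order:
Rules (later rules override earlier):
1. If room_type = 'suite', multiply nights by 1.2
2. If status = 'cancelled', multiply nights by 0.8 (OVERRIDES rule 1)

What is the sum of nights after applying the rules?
39.4

Step 1: Rule 2 takes priority for records with status = 'cancelled'
  - 2 records: 7 × 0.8 = 5.6
Step 2: Rule 1 applies to remaining records with room_type = 'suite'
  - 1 records: 4 × 1.2 = 4.8
Step 3: Other records unchanged: 29
Step 4: Final sum = 5.6 + 4.8 + 29 = 39.4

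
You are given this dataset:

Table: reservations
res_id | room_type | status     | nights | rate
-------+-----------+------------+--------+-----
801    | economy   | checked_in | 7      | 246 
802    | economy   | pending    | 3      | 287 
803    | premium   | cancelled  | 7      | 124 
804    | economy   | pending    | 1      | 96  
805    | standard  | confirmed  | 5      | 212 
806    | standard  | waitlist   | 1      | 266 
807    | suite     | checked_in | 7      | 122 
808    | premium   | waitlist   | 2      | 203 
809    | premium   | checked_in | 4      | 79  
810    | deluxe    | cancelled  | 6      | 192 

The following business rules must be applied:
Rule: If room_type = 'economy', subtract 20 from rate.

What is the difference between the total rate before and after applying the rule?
60

Step 1: Original sum of rate = 1827
Step 2: 3 records have room_type = 'economy'
Step 3: Each affected record changes by -20
Step 4: Total change = 3 × -20 = -60
Step 5: New sum = 1827 + -60 = 1767
Step 6: Difference = |1767 - 1827| = 60
        (Sum decreased by 60)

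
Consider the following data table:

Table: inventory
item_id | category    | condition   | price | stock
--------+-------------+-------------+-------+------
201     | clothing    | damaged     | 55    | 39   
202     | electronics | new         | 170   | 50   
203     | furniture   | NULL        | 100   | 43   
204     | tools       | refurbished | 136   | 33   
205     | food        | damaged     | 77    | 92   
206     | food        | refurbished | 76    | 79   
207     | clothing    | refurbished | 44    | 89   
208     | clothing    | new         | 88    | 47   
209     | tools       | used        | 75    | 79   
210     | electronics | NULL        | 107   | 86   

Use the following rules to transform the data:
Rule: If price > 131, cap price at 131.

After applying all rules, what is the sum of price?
884

Step 1: 2 records have price > 131
Step 2: These records originally summed to 306
Step 3: After capping: 2 × 131 = 262
Step 4: Unaffected records sum: 622
Step 5: Final sum = 262 + 622 = 884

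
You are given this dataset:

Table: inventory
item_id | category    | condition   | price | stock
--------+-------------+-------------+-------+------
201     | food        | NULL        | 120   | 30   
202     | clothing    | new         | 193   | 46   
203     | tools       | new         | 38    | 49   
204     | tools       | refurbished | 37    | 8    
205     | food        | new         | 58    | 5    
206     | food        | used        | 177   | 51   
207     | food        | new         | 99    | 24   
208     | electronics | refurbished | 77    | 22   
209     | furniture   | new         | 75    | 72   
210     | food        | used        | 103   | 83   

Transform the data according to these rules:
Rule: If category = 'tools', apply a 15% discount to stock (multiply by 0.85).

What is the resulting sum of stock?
381.45

Step 1: Records with category = 'tools' have total stock = 57
Step 2: Apply multiplier: 57 × 0.85 = 48.45
Step 3: Other records total: 333
Step 4: Final sum = 48.45 + 333 = 381.45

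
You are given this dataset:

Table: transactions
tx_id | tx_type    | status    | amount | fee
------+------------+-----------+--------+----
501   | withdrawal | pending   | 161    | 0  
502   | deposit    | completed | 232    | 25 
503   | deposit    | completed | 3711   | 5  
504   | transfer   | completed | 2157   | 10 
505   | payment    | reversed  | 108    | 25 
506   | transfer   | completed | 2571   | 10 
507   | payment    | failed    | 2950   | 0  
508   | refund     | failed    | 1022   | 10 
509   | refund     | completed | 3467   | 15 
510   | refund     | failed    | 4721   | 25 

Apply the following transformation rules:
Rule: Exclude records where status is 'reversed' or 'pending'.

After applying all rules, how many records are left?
8

Step 1: Count records to exclude
  - 1 (reversed) + 1 (pending) = 2 records
Step 2: Total records: 10
Step 3: Remaining = 10 - 2 = 8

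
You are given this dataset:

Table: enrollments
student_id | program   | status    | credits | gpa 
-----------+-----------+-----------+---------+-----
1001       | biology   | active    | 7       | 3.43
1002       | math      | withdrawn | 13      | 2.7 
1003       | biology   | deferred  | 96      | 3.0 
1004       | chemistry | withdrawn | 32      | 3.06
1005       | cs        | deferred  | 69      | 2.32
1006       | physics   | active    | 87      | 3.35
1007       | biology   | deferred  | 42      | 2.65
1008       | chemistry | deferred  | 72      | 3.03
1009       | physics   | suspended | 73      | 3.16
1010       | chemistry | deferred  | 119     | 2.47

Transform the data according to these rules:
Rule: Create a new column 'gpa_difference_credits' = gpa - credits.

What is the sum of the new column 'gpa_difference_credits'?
-580.83

Step 1: For each record, compute gpa - credits
Example calculations:
  3.43 - 7 = -3.57
  2.7 - 13 = -10.3
  3.0 - 96 = -93.0
  ...
Step 2: Sum all derived values
Step 3: Total = -580.83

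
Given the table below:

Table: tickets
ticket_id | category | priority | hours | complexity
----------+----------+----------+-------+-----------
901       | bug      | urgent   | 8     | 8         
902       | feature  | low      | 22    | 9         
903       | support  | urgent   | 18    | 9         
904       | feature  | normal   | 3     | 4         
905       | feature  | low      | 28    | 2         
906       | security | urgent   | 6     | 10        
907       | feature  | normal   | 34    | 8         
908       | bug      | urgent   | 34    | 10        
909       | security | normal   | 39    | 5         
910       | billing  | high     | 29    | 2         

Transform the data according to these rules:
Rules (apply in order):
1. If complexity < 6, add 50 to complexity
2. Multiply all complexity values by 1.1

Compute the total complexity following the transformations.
293.7

Step 1: Apply Rule 1 - Add 50 to records with complexity < 6
  - 4 records affected: 13 + (4 × 50) = 213
  - Unaffected records: 54
  - Sum after Rule 1: 267
Step 2: Apply Rule 2 - Multiply all by 1.1
  - 267 × 1.1 = 293.7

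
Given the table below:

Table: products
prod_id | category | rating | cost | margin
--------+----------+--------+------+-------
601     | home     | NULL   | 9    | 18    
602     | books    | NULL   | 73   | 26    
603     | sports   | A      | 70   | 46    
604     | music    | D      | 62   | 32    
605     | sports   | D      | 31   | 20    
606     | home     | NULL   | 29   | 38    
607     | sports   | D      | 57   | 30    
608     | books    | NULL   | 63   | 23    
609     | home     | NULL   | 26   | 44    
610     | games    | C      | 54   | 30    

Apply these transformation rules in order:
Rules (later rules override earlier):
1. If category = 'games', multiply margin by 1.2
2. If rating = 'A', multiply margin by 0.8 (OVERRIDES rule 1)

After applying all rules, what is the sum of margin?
303.8

Step 1: Rule 2 takes priority for records with rating = 'A'
  - 1 records: 46 × 0.8 = 36.8
Step 2: Rule 1 applies to remaining records with category = 'games'
  - 1 records: 30 × 1.2 = 36.0
Step 3: Other records unchanged: 231
Step 4: Final sum = 36.8 + 36.0 + 231 = 303.8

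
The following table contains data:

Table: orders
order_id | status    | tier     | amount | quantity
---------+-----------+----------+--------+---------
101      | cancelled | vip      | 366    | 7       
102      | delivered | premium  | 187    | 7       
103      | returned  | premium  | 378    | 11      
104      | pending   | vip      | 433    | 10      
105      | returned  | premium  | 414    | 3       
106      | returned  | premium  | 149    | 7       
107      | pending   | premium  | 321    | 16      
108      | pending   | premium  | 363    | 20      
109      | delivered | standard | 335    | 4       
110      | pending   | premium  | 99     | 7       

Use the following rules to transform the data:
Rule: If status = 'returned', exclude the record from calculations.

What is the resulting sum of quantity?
71

Step 1: Identify records where status = 'returned'
Step 2: The excluded records sum to 21
Step 3: Original total quantity = 92
Step 4: Remaining total = 92 - 21 = 71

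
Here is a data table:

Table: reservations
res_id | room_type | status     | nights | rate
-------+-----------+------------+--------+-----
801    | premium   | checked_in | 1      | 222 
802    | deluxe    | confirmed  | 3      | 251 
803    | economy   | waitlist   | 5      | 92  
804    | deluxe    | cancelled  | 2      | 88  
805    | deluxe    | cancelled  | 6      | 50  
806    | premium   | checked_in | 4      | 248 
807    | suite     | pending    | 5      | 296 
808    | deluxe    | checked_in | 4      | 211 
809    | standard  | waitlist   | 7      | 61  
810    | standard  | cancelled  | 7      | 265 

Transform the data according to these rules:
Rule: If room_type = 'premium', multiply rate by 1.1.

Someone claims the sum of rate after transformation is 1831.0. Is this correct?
Yes, the result is correct.

Step 1: Calculate the correct sum after transformation
Step 2: Apply multiplier 1.1 to records where room_type = 'premium'
Step 3: Correct result = 1831.0
Step 4: Claimed result = 1831.0
Step 5: 1831.0 = 1831.0 ✓
Conclusion: The claimed result is correct.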